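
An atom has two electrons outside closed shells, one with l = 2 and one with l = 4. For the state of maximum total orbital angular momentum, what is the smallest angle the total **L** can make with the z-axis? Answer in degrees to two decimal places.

θ_min ≈ 22.21°

By the triangle rule, |l₁ − l₂| ≤ L ≤ l₁ + l₂.
L ∈ {2, 3, 4, 5, 6}.
The maximum is L = 6, with |L_tot| = ℏ√(6·7) = √42 ℏ.
The minimum angle with z is arccos(6/√42) ≈ 22.21°.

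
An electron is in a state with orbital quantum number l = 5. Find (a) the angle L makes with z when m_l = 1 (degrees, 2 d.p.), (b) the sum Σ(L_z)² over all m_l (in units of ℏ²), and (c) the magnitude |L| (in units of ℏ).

θ(m_l=1) ≈ 79.48°; Σ(L_z)² = 110 ℏ²; |L| = √30 ℏ ≈ 5.477ℏ

For m_l = 1: cos θ = 1/√30, θ ≈ 79.48°.
Σ m_l² = 110, so Σ(L_z)² = 110 ℏ².
|L| = ℏ√(5·6) = √30 ℏ ≈ 5.477ℏ.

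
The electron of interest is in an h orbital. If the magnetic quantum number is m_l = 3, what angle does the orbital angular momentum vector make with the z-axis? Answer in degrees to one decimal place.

θ ≈ 56.8°

An h state has l = 5.
|L|² = l(l+1)ℏ² = 30ℏ², so |L| = √30 ℏ.
L_z = m_l ℏ = 3ℏ.
cos θ = L_z/|L| = 3/√30, so θ ≈ 56.8°.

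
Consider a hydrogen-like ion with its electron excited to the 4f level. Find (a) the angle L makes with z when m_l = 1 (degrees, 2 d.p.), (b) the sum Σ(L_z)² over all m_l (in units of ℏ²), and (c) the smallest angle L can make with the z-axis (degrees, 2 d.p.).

θ(m_l=1) ≈ 73.22°; Σ(L_z)² = 28 ℏ²; θ_min ≈ 30.00°

The 4f level has l = 3.
For m_l = 1: cos θ = 1/√12, θ ≈ 73.22°.
Σ m_l² = 28, so Σ(L_z)² = 28 ℏ².
cos θ_min = 3/√12, so θ_min ≈ 30.00°.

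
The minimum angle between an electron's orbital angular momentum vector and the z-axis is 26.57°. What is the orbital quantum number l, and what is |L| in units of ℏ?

cos θ_min = l/√(l(l+1)) = √(l/(l+1)), so l/(l+1) = cos²(26.57°) = 0.7999.
Thus l = 0.7999/(1 − 0.7999) ≈ 4.
Then |L| = ℏ√(4·5) = 2√5 ℏ.

l = 4, |L| = 2√5 ℏ ≈ 4.472ℏ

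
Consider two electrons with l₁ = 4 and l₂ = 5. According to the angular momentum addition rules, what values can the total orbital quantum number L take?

L = 1, 2, 3, 4, 5, 6, 7, 8, 9

The total orbital quantum number L ranges from |l₁ − l₂| to l₁ + l₂ in integer steps.
So L can be 1, 2, 3, 4, 5, 6, 7, 8, 9.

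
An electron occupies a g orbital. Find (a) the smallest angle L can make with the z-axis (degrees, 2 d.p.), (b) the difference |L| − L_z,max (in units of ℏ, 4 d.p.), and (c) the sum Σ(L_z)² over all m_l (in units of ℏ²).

θ_min ≈ 26.57°; |L|−L_z,max ≈ 0.4721ℏ; Σ(L_z)² = 60 ℏ²

For a g orbital, l = 4.
cos θ_min = 4/√20, so θ_min ≈ 26.57°.
|L| − L_z,max = (2√5 − 4)ℏ ≈ 0.4721ℏ.
Σ m_l² = 60, so Σ(L_z)² = 60 ℏ².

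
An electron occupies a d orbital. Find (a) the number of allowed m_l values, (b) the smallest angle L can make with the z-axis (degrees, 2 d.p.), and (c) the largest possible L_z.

A d state has l = 2.
There are 2l+1 = 5 values of m_l.
cos θ_min = 2/√6, so θ_min ≈ 35.26°.
L_z,max = lℏ = 2ℏ.

5 values; θ_min ≈ 35.26°; L_z,max = 2ℏ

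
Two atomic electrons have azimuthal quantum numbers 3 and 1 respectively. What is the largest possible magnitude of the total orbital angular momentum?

|L_tot|_max = 2√5 ℏ ≈ 4.472ℏ

L runs from |3 − 1| = 2 to 3 + 1 = 4.
L ∈ {2, 3, 4}.
The largest magnitude corresponds to L = 4: |L_tot| = ℏ√(4·5) = 2√5 ℏ.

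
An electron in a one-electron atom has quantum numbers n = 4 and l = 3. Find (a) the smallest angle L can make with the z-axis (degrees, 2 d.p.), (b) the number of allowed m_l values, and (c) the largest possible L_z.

cos θ_min = 3/√12, so θ_min ≈ 30.00°.
There are 2l+1 = 7 values of m_l.
L_z,max = lℏ = 3ℏ.

θ_min ≈ 30.00°; 7 values; L_z,max = 3ℏ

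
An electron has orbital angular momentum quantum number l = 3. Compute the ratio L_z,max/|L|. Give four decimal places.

|L| = 2√3 ℏ ≈ 3.4641ℏ, while L_z,max = lℏ = 3ℏ.
L_z,max/|L| = 3/√12 = 0.8660.

L_z,max/|L| = 0.8660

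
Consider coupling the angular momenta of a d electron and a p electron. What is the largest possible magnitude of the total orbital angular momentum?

By the triangle rule, |l₁ − l₂| ≤ L ≤ l₁ + l₂.
L ∈ {1, 2, 3}.
The largest magnitude corresponds to L = 3: |L_tot| = ℏ√(3·4) = 2√3 ℏ.

|L_tot|_max = 2√3 ℏ ≈ 3.464ℏ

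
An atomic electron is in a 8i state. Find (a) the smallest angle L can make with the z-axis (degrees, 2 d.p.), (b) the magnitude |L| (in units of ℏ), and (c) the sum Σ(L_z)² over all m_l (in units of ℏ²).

For 8i, l = 6.
cos θ_min = 6/√42, so θ_min ≈ 22.21°.
|L| = ℏ√(6·7) = √42 ℏ ≈ 6.481ℏ.
Σ m_l² = 182, so Σ(L_z)² = 182 ℏ².

θ_min ≈ 22.21°; |L| = √42 ℏ ≈ 6.481ℏ; Σ(L_z)² = 182 ℏ²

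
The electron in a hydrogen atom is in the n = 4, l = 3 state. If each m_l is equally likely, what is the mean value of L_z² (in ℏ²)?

The allowed m_l values are -3, -2, -1, 0, 1, 2, 3.
⟨L_z²⟩ = ℏ²·(Σ m_l²)/(2l+1) = ℏ²·28/7 = 4ℏ².

⟨L_z²⟩ = 4 ℏ²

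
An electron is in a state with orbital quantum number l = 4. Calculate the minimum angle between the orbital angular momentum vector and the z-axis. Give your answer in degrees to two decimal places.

|L| = √(l(l+1)) ℏ = 2√5 ℏ.
The smallest angle corresponds to the largest L_z, i.e. m_l = l = 4, giving L_z = 4ℏ.
cos θ_min = 4/√20, so θ_min ≈ 26.57°.

θ_min ≈ 26.57°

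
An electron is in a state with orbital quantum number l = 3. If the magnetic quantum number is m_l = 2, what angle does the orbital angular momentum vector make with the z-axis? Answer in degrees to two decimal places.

θ ≈ 54.74°

|L| = √(l(l+1)) ℏ = 2√3 ℏ.
L_z = m_l ℏ = 2ℏ.
cos θ = L_z/|L| = 2/√12, so θ ≈ 54.74°.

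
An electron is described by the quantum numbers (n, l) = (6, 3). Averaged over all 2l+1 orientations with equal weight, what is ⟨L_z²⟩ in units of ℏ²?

m_l ∈ {-3, -2, -1, 0, 1, 2, 3}.
⟨L_z²⟩ = ℏ²·(Σ m_l²)/(2l+1) = ℏ²·28/7 = 4ℏ².

⟨L_z²⟩ = 4 ℏ²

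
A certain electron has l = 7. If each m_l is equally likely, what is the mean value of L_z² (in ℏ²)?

⟨L_z²⟩ = 18.67 ℏ²

The allowed m_l values are -7, -6, -5, -4, -3, -2, -1, 0, 1, 2, 3, 4, 5, 6, 7.
Average of L_z² over 15 states: 280/15 ℏ² = 18.67 ℏ².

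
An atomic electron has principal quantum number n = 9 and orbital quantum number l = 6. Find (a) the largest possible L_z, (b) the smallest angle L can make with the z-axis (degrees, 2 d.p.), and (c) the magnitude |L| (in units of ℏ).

L_z,max = lℏ = 6ℏ.
cos θ_min = 6/√42, so θ_min ≈ 22.21°.
|L| = ℏ√(6·7) = √42 ℏ ≈ 6.481ℏ.

L_z,max = 6ℏ; θ_min ≈ 22.21°; |L| = √42 ℏ ≈ 6.481ℏ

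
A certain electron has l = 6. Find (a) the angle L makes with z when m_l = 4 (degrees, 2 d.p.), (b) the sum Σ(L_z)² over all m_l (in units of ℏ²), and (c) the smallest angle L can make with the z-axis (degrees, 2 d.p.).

θ(m_l=4) ≈ 51.89°; Σ(L_z)² = 182 ℏ²; θ_min ≈ 22.21°

For m_l = 4: cos θ = 4/√42, θ ≈ 51.89°.
Σ m_l² = 182, so Σ(L_z)² = 182 ℏ².
cos θ_min = 6/√42, so θ_min ≈ 22.21°.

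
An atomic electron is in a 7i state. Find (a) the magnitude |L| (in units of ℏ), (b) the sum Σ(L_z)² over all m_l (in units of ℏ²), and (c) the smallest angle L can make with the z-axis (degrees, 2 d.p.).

|L| = √42 ℏ ≈ 6.481ℏ; Σ(L_z)² = 182 ℏ²; θ_min ≈ 22.21°

The 7i subshell has l = 6.
|L| = ℏ√(6·7) = √42 ℏ ≈ 6.481ℏ.
Σ m_l² = 182, so Σ(L_z)² = 182 ℏ².
cos θ_min = 6/√42, so θ_min ≈ 22.21°.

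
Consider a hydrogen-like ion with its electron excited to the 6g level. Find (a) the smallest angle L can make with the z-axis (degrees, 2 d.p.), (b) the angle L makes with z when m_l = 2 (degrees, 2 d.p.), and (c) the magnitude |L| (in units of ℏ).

θ_min ≈ 26.57°; θ(m_l=2) ≈ 63.43°; |L| = 2√5 ℏ ≈ 4.472ℏ

The 6g level has l = 4.
cos θ_min = 4/√20, so θ_min ≈ 26.57°.
For m_l = 2: cos θ = 2/√20, θ ≈ 63.43°.
|L| = ℏ√(4·5) = 2√5 ℏ ≈ 4.472ℏ.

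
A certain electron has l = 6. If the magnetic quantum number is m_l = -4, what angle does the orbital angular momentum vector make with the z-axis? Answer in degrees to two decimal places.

|L| = √(l(l+1)) ℏ = √42 ℏ.
L_z = m_l ℏ = −4ℏ.
cos θ = L_z/|L| = -4/√42, so θ ≈ 128.11°.

θ ≈ 128.11°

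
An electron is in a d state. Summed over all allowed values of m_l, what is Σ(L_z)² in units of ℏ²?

Σ(L_z)² = 10 ℏ²

D corresponds to l = 2.
m_l runs from −2 to 2, i.e. {-2, -1, 0, 1, 2}.
Σ m_l² = l(l+1)(2l+1)/3 = 2·3·5/3 = 10.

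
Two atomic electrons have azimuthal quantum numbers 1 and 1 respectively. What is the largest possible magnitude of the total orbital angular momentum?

|L_tot|_max = √6 ℏ ≈ 2.449ℏ

The total orbital quantum number L ranges from |l₁ − l₂| to l₁ + l₂ in integer steps.
So L can be 0, 1, 2.
The largest magnitude corresponds to L = 2: |L_tot| = ℏ√(2·3) = √6 ℏ.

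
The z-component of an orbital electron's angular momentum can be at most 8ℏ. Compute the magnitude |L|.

L_z,max = lℏ, so l = 8.
Then |L| = ℏ√(8·9) = 6√2 ℏ.

|L| = 6√2 ℏ ≈ 8.485ℏ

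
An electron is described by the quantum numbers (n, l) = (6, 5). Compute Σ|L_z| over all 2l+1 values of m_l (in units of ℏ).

Σ|L_z| = 30 ℏ

The allowed m_l values are -5, -4, -3, -2, -1, 0, 1, 2, 3, 4, 5.
Σ|m_l| = 2·5(5+1)/2 = 30.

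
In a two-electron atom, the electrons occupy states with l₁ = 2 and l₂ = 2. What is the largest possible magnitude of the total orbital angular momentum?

By the triangle rule, |l₁ − l₂| ≤ L ≤ l₁ + l₂.
So L can be 0, 1, 2, 3, 4.
The largest magnitude corresponds to L = 4: |L_tot| = ℏ√(4·5) = 2√5 ℏ.

|L_tot|_max = 2√5 ℏ ≈ 4.472ℏ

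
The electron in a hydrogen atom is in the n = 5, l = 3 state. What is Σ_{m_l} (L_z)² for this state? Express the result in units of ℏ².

Σ(L_z)² = 28 ℏ²

m_l runs from −3 to 3, i.e. {-3, -2, -1, 0, 1, 2, 3}.
Summing m² from −3 to 3: Σ m_l² = 28.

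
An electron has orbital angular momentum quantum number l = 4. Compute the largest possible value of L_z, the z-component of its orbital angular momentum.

L_z = m_l ℏ with m_l ∈ {−4, …, 4}; the maximum is m_l = 4.

L_z,max = 4ℏ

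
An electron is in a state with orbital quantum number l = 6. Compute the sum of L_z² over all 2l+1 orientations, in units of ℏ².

m_l runs from −6 to 6, i.e. {-6, -5, -4, -3, -2, -1, 0, 1, 2, 3, 4, 5, 6}.
Σ m_l² = 2·(1 + 4 + 9 + 16 + 25 + 36) = 182.

Σ(L_z)² = 182 ℏ²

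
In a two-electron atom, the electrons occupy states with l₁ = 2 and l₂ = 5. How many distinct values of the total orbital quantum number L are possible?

5

L runs from |2 − 5| = 3 to 2 + 5 = 7.
Allowed values: L = 3, 4, 5, 6, 7.
That is 5 values.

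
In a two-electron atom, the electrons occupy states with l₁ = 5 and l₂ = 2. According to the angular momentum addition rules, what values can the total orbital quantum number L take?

L = 3, 4, 5, 6, 7

By the triangle rule, |l₁ − l₂| ≤ L ≤ l₁ + l₂.
L ∈ {3, 4, 5, 6, 7}.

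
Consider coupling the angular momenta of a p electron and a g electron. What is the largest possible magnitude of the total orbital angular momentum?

|L_tot|_max = √30 ℏ ≈ 5.477ℏ

By the triangle rule, |l₁ − l₂| ≤ L ≤ l₁ + l₂.
So L can be 3, 4, 5.
The largest magnitude corresponds to L = 5: |L_tot| = ℏ√(5·6) = √30 ℏ.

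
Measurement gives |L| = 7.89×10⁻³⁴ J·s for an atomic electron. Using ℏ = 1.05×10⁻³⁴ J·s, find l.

|L|/ℏ = (7.89×10⁻³⁴)/(1.05×10⁻³⁴) ≈ 7.514.
(|L|/ℏ)² = l(l+1) ≈ 56.46 ⇒ l = 7.

l = 7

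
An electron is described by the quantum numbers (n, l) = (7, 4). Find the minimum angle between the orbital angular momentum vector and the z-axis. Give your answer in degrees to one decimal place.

|L| = √(l(l+1)) ℏ = 2√5 ℏ.
The smallest angle corresponds to the largest L_z, i.e. m_l = l = 4, giving L_z = 4ℏ.
cos θ_min = 4/√20, so θ_min ≈ 26.6°.

θ_min ≈ 26.6°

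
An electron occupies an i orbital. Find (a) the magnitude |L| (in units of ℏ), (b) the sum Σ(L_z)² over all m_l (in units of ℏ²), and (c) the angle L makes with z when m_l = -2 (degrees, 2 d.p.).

For an i orbital, l = 6.
|L| = ℏ√(6·7) = √42 ℏ ≈ 6.481ℏ.
Σ m_l² = 182, so Σ(L_z)² = 182 ℏ².
For m_l = -2: cos θ = -2/√42, θ ≈ 107.98°.

|L| = √42 ℏ ≈ 6.481ℏ; Σ(L_z)² = 182 ℏ²; θ(m_l=-2) ≈ 107.98°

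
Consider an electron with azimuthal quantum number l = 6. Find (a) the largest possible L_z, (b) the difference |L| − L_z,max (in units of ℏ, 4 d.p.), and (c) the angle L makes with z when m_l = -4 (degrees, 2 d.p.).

L_z,max = 6ℏ; |L|−L_z,max ≈ 0.4807ℏ; θ(m_l=-4) ≈ 128.11°

L_z,max = lℏ = 6ℏ.
|L| − L_z,max = (√42 − 6)ℏ ≈ 0.4807ℏ.
For m_l = -4: cos θ = -4/√42, θ ≈ 128.11°.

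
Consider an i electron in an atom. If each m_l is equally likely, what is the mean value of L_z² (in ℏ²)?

An i state has l = 6.
The allowed m_l values are -6, -5, -4, -3, -2, -1, 0, 1, 2, 3, 4, 5, 6.
Average of L_z² over 13 states: 182/13 ℏ² = 14 ℏ².

⟨L_z²⟩ = 14 ℏ²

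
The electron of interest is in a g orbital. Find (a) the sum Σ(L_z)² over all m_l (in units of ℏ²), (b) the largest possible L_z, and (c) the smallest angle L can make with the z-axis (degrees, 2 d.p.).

The letter g corresponds to l = 4.
Σ m_l² = 60, so Σ(L_z)² = 60 ℏ².
L_z,max = lℏ = 4ℏ.
cos θ_min = 4/√20, so θ_min ≈ 26.57°.

Σ(L_z)² = 60 ℏ²; L_z,max = 4ℏ; θ_min ≈ 26.57°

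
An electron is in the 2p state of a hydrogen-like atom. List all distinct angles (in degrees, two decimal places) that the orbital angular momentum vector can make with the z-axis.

θ ∈ {45.00°, 90.00°, 135.00°}

For 2p, l = 1.
|L| = ℏ√(l(l+1)) = √2 ℏ.
cos θ = m_l/√2 for each m_l ∈ {-1, 0, 1}.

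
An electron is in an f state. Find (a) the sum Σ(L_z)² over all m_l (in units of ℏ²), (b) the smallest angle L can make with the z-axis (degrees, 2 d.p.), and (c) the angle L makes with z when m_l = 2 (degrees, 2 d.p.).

Σ(L_z)² = 28 ℏ²; θ_min ≈ 30.00°; θ(m_l=2) ≈ 54.74°

An f state has l = 3.
Σ m_l² = 28, so Σ(L_z)² = 28 ℏ².
cos θ_min = 3/√12, so θ_min ≈ 30.00°.
For m_l = 2: cos θ = 2/√12, θ ≈ 54.74°.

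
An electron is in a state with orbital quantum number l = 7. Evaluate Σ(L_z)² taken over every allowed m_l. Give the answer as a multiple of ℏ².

Σ(L_z)² = 280 ℏ²

m_l ∈ {-7, -6, -5, -4, -3, -2, -1, 0, 1, 2, 3, 4, 5, 6, 7}.
Summing m² from −7 to 7: Σ m_l² = 280.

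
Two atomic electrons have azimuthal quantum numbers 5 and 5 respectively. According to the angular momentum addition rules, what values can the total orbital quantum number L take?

Angular momentum addition gives L = |l₁ − l₂|, …, l₁ + l₂.
So L can be 0, 1, 2, 3, 4, 5, 6, 7, 8, 9, 10.

L = 0, 1, 2, 3, 4, 5, 6, 7, 8, 9, 10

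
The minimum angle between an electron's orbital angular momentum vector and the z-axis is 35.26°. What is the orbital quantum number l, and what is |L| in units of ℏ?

l = 2, |L| = √6 ℏ ≈ 2.449ℏ

At minimum angle, m_l = l, so cos θ = l/√(l(l+1)); cos²θ = l/(l+1) = 0.6667.
l = cos²θ/sin²θ ≈ 2.
Then |L| = ℏ√(2·3) = √6 ℏ.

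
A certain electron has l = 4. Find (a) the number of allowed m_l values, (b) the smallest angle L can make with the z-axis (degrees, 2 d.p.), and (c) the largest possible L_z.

9 values; θ_min ≈ 26.57°; L_z,max = 4ℏ

There are 2l+1 = 9 values of m_l.
cos θ_min = 4/√20, so θ_min ≈ 26.57°.
L_z,max = lℏ = 4ℏ.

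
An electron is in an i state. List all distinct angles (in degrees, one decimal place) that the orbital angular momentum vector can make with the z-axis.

For an i orbital, l = 6.
|L|² = l(l+1)ℏ² = 42ℏ², so |L| = √42 ℏ.
cos θ = m_l/√42 for each m_l ∈ {-6, -5, -4, -3, -2, -1, 0, 1, 2, 3, 4, 5, 6}.

θ ∈ {22.2°, 39.5°, 51.9°, 62.4°, 72.0°, 81.1°, 90.0°, 98.9°, 108.0°, 117.6°, 128.1°, 140.5°, 157.8°}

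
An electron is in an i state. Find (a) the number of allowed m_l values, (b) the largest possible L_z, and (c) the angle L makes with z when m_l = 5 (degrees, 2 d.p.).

13 values; L_z,max = 6ℏ; θ(m_l=5) ≈ 39.51°

For an i orbital, l = 6.
There are 2l+1 = 13 values of m_l.
L_z,max = lℏ = 6ℏ.
For m_l = 5: cos θ = 5/√42, θ ≈ 39.51°.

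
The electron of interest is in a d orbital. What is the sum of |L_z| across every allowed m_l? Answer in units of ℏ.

Σ|L_z| = 6 ℏ

The letter d corresponds to l = 2.
m_l runs from −2 to 2, i.e. {-2, -1, 0, 1, 2}.
Σ|m_l| = 2(1+2+…+2) = 6.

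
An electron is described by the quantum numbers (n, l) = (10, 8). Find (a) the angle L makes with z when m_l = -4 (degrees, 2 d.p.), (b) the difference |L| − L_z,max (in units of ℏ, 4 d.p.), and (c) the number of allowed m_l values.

For m_l = -4: cos θ = -4/√72, θ ≈ 118.13°.
|L| − L_z,max = (6√2 − 8)ℏ ≈ 0.4853ℏ.
There are 2l+1 = 17 values of m_l.

θ(m_l=-4) ≈ 118.13°; |L|−L_z,max ≈ 0.4853ℏ; 17 values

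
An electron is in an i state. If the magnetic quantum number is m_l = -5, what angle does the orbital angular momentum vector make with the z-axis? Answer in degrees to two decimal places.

θ ≈ 140.49°

The letter i corresponds to l = 6.
|L| = √(l(l+1)) ℏ = √42 ℏ.
L_z = m_l ℏ = −5ℏ.
cos θ = L_z/|L| = -5/√42, so θ ≈ 140.49°.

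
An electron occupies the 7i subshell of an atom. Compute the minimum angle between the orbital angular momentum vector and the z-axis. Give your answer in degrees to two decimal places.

7i means n = 7, l = 6.
|L|² = l(l+1)ℏ² = 42ℏ², so |L| = √42 ℏ.
The smallest angle corresponds to the largest L_z, i.e. m_l = l = 6, giving L_z = 6ℏ.
cos θ_min = 6/√42, so θ_min ≈ 22.21°.

θ_min ≈ 22.21°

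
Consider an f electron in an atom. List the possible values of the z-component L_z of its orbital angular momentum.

An f state has l = 3.
L_z = m_l ℏ with m_l ranging from −l to +l in integer steps.
For l = 3: m_l ∈ {-3, -2, -1, 0, 1, 2, 3}.

L_z ∈ {−3ℏ, −2ℏ, −ℏ, 0, ℏ, 2ℏ, 3ℏ}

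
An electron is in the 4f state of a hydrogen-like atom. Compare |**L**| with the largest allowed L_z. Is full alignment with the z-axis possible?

4f means n = 4, l = 3.
|L| = 2√3 ℏ ≈ 3.4641ℏ, while L_z,max = lℏ = 3ℏ.
Since |L| > L_z,max, the vector can never point exactly along z; the closest it comes is θ_min = arccos(3/√12) ≈ 30.0°.

No: L_z,max = 3ℏ < |L| = 2√3 ℏ ≈ 3.464ℏ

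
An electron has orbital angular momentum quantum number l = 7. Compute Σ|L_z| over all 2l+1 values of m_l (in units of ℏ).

Σ|L_z| = 56 ℏ

m_l ∈ {-7, -6, -5, -4, -3, -2, -1, 0, 1, 2, 3, 4, 5, 6, 7}.
Σ|m_l| = l(l+1) = 56.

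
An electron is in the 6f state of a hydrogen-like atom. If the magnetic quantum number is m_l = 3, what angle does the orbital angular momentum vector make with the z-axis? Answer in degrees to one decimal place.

For 6f, l = 3.
|L| = √(l(l+1)) ℏ = 2√3 ℏ.
L_z = m_l ℏ = 3ℏ.
cos θ = L_z/|L| = 3/√12, so θ ≈ 30.0°.

θ ≈ 30.0°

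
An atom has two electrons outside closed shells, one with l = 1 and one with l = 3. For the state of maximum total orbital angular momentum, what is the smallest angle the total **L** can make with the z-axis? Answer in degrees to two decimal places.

By the triangle rule, |l₁ − l₂| ≤ L ≤ l₁ + l₂.
So L can be 2, 3, 4.
The maximum is L = 4, with |L_tot| = ℏ√(4·5) = 2√5 ℏ.
The minimum angle with z is arccos(4/√20) ≈ 26.57°.

θ_min ≈ 26.57°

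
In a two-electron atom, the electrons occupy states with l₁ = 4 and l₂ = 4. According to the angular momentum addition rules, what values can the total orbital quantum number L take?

By the triangle rule, |l₁ − l₂| ≤ L ≤ l₁ + l₂.
So L can be 0, 1, 2, 3, 4, 5, 6, 7, 8.

L = 0, 1, 2, 3, 4, 5, 6, 7, 8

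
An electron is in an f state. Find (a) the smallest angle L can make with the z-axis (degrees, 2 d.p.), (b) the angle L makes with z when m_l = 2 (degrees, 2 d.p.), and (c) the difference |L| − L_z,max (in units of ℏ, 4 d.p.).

The letter f corresponds to l = 3.
cos θ_min = 3/√12, so θ_min ≈ 30.00°.
For m_l = 2: cos θ = 2/√12, θ ≈ 54.74°.
|L| − L_z,max = (2√3 − 3)ℏ ≈ 0.4641ℏ.

θ_min ≈ 30.00°; θ(m_l=2) ≈ 54.74°; |L|−L_z,max ≈ 0.4641ℏ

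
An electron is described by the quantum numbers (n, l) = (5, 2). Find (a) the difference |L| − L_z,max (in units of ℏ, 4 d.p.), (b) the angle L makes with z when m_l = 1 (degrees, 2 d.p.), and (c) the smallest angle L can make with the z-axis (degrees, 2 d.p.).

|L|−L_z,max ≈ 0.4495ℏ; θ(m_l=1) ≈ 65.91°; θ_min ≈ 35.26°

|L| − L_z,max = (√6 − 2)ℏ ≈ 0.4495ℏ.
For m_l = 1: cos θ = 1/√6, θ ≈ 65.91°.
cos θ_min = 2/√6, so θ_min ≈ 35.26°.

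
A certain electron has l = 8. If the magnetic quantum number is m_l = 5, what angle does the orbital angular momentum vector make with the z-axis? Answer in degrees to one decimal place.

θ ≈ 53.9°

|L|² = l(l+1)ℏ² = 72ℏ², so |L| = 6√2 ℏ.
L_z = m_l ℏ = 5ℏ.
cos θ = L_z/|L| = 5/√72, so θ ≈ 53.9°.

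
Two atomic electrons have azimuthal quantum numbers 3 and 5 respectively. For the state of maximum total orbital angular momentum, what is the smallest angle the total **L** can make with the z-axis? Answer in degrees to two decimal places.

L runs from |3 − 5| = 2 to 3 + 5 = 8.
So L can be 2, 3, 4, 5, 6, 7, 8.
The maximum is L = 8, with |L_tot| = ℏ√(8·9) = 6√2 ℏ.
The minimum angle with z is arccos(8/√72) ≈ 19.47°.

θ_min ≈ 19.47°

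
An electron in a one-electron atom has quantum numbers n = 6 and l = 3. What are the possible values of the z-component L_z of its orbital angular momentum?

L_z = m_l ℏ with m_l ranging from −l to +l in integer steps.
For l = 3: m_l ∈ {-3, -2, -1, 0, 1, 2, 3}.

L_z ∈ {−3ℏ, −2ℏ, −ℏ, 0, ℏ, 2ℏ, 3ℏ}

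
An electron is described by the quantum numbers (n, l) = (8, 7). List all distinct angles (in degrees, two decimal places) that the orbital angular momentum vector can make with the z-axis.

|L|² = l(l+1)ℏ² = 56ℏ², so |L| = 2√14 ℏ.
cos θ = m_l/√56 for each m_l ∈ {-7, -6, -5, -4, -3, -2, -1, 0, 1, 2, 3, 4, 5, 6, 7}.

θ ∈ {20.70°, 36.70°, 48.08°, 57.69°, 66.37°, 74.50°, 82.32°, 90.00°, 97.68°, 105.50°, 113.63°, 122.31°, 131.92°, 143.30°, 159.30°}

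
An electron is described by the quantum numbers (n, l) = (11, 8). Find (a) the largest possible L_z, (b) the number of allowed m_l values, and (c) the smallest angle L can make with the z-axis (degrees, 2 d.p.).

L_z,max = 8ℏ; 17 values; θ_min ≈ 19.47°

L_z,max = lℏ = 8ℏ.
There are 2l+1 = 17 values of m_l.
cos θ_min = 8/√72, so θ_min ≈ 19.47°.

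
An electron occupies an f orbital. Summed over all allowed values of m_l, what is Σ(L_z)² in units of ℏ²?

Σ(L_z)² = 28 ℏ²

The letter f corresponds to l = 3.
m_l runs from −3 to 3, i.e. {-3, -2, -1, 0, 1, 2, 3}.
Σ m_l² = l(l+1)(2l+1)/3 = 3·4·7/3 = 28.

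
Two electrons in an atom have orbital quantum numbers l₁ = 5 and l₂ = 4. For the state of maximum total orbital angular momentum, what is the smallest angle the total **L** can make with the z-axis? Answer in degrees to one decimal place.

θ_min ≈ 18.4°

L runs from |5 − 4| = 1 to 5 + 4 = 9.
L ∈ {1, 2, 3, 4, 5, 6, 7, 8, 9}.
The maximum is L = 9, with |L_tot| = ℏ√(9·10) = 3√10 ℏ.
The minimum angle with z is arccos(9/√90) ≈ 18.4°.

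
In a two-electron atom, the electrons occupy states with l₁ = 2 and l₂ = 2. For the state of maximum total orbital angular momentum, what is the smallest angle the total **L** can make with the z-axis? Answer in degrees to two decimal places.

By the triangle rule, |l₁ − l₂| ≤ L ≤ l₁ + l₂.
So L can be 0, 1, 2, 3, 4.
The maximum is L = 4, with |L_tot| = ℏ√(4·5) = 2√5 ℏ.
The minimum angle with z is arccos(4/√20) ≈ 26.57°.

θ_min ≈ 26.57°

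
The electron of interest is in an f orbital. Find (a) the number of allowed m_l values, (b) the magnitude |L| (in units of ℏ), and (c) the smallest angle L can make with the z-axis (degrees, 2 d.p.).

For an f orbital, l = 3.
There are 2l+1 = 7 values of m_l.
|L| = ℏ√(3·4) = 2√3 ℏ ≈ 3.464ℏ.
cos θ_min = 3/√12, so θ_min ≈ 30.00°.

7 values; |L| = 2√3 ℏ ≈ 3.464ℏ; θ_min ≈ 30.00°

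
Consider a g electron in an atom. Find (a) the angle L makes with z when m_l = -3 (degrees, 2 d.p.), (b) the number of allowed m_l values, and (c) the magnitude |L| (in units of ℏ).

For a g orbital, l = 4.
For m_l = -3: cos θ = -3/√20, θ ≈ 132.13°.
There are 2l+1 = 9 values of m_l.
|L| = ℏ√(4·5) = 2√5 ℏ ≈ 4.472ℏ.

θ(m_l=-3) ≈ 132.13°; 9 values; |L| = 2√5 ℏ ≈ 4.472ℏ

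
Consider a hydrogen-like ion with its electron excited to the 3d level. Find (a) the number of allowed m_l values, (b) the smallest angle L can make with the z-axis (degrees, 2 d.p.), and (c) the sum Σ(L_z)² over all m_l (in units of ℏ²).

The 3d level has l = 2.
There are 2l+1 = 5 values of m_l.
cos θ_min = 2/√6, so θ_min ≈ 35.26°.
Σ m_l² = 10, so Σ(L_z)² = 10 ℏ².

5 values; θ_min ≈ 35.26°; Σ(L_z)² = 10 ℏ²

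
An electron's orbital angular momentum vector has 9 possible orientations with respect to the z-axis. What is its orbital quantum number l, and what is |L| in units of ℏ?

l = 4, |L| = 2√5 ℏ ≈ 4.472ℏ

2l + 1 = 9 ⇒ l = 4.
Then |L| = √(l(l+1)) ℏ = 2√5 ℏ.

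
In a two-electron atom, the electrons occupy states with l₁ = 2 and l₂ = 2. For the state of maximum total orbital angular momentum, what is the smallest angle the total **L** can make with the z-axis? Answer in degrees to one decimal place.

θ_min ≈ 26.6°

Angular momentum addition gives L = |l₁ − l₂|, …, l₁ + l₂.
L ∈ {0, 1, 2, 3, 4}.
The maximum is L = 4, with |L_tot| = ℏ√(4·5) = 2√5 ℏ.
The minimum angle with z is arccos(4/√20) ≈ 26.6°.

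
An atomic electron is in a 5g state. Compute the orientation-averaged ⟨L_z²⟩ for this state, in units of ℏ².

For 5g, l = 4.
m_l ∈ {-4, -3, -2, -1, 0, 1, 2, 3, 4}.
⟨L_z²⟩ = ℏ²·l(l+1)/3 = 6.667ℏ².

⟨L_z²⟩ = 6.667 ℏ²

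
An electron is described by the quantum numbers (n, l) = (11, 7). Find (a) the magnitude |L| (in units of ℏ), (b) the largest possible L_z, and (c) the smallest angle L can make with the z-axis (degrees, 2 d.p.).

|L| = 2√14 ℏ ≈ 7.483ℏ; L_z,max = 7ℏ; θ_min ≈ 20.70°

|L| = ℏ√(7·8) = 2√14 ℏ ≈ 7.483ℏ.
L_z,max = lℏ = 7ℏ.
cos θ_min = 7/√56, so θ_min ≈ 20.70°.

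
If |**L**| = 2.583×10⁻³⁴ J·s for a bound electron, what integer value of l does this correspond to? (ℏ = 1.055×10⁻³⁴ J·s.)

l = 2

In units of ℏ, |L| ≈ 2.448.
(|L|/ℏ)² = l(l+1) ≈ 5.99 ⇒ l = 2.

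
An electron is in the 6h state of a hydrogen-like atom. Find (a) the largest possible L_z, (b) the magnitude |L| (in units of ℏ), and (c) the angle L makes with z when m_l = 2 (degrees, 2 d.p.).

The 6h subshell has l = 5.
L_z,max = lℏ = 5ℏ.
|L| = ℏ√(5·6) = √30 ℏ ≈ 5.477ℏ.
For m_l = 2: cos θ = 2/√30, θ ≈ 68.58°.

L_z,max = 5ℏ; |L| = √30 ℏ ≈ 5.477ℏ; θ(m_l=2) ≈ 68.58°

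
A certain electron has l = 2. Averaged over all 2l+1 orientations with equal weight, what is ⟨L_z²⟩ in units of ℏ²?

m_l runs from −2 to 2, i.e. {-2, -1, 0, 1, 2}.
⟨L_z²⟩ = ℏ²·l(l+1)/3 = 2ℏ².

⟨L_z²⟩ = 2 ℏ²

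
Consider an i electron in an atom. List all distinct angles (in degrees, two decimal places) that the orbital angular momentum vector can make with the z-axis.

For an i orbital, l = 6.
|L|² = l(l+1)ℏ² = 42ℏ², so |L| = √42 ℏ.
cos θ = m_l/√42 for each m_l ∈ {-6, -5, -4, -3, -2, -1, 0, 1, 2, 3, 4, 5, 6}.

θ ∈ {22.21°, 39.51°, 51.89°, 62.42°, 72.02°, 81.12°, 90.00°, 98.88°, 107.98°, 117.58°, 128.11°, 140.49°, 157.79°}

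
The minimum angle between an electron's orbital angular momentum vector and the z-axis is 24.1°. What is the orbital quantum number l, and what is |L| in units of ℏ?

l = 5, |L| = √30 ℏ ≈ 5.477ℏ

At minimum angle, m_l = l, so cos θ = l/√(l(l+1)); cos²θ = l/(l+1) = 0.8333.
l = cos²θ/sin²θ ≈ 5.
Then |L| = ℏ√(5·6) = √30 ℏ.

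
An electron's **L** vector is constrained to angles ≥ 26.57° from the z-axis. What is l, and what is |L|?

cos²θ_min = l/(l+1) = 0.7999.
l = cos²θ/sin²θ ≈ 4.
Then |L| = ℏ√(4·5) = 2√5 ℏ.

l = 4, |L| = 2√5 ℏ ≈ 4.472ℏ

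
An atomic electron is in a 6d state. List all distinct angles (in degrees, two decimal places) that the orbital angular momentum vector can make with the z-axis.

For 6d, l = 2.
|L|² = l(l+1)ℏ² = 6ℏ², so |L| = √6 ℏ.
cos θ = m_l/√6 for each m_l ∈ {-2, -1, 0, 1, 2}.

θ ∈ {35.26°, 65.91°, 90.00°, 114.09°, 144.74°}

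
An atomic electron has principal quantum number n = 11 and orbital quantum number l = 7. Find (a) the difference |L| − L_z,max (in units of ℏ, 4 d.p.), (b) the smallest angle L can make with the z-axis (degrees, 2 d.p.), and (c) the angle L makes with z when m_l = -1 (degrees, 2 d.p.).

|L| − L_z,max = (2√14 − 7)ℏ ≈ 0.4833ℏ.
cos θ_min = 7/√56, so θ_min ≈ 20.70°.
For m_l = -1: cos θ = -1/√56, θ ≈ 97.68°.

|L|−L_z,max ≈ 0.4833ℏ; θ_min ≈ 20.70°; θ(m_l=-1) ≈ 97.68°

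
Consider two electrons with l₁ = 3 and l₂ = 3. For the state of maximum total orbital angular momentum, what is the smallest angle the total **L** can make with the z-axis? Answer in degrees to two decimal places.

θ_min ≈ 22.21°

The total orbital quantum number L ranges from |l₁ − l₂| to l₁ + l₂ in integer steps.
L ∈ {0, 1, 2, 3, 4, 5, 6}.
The maximum is L = 6, with |L_tot| = ℏ√(6·7) = √42 ℏ.
The minimum angle with z is arccos(6/√42) ≈ 22.21°.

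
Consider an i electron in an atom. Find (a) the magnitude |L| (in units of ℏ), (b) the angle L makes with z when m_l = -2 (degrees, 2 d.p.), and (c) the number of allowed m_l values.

For an i orbital, l = 6.
|L| = ℏ√(6·7) = √42 ℏ ≈ 6.481ℏ.
For m_l = -2: cos θ = -2/√42, θ ≈ 107.98°.
There are 2l+1 = 13 values of m_l.

|L| = √42 ℏ ≈ 6.481ℏ; θ(m_l=-2) ≈ 107.98°; 13 values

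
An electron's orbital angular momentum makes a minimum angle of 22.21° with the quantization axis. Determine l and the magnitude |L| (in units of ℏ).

At minimum angle, m_l = l, so cos θ = l/√(l(l+1)); cos²θ = l/(l+1) = 0.8571.
Solving: l = 6.
Then |L| = ℏ√(6·7) = √42 ℏ.

l = 6, |L| = √42 ℏ ≈ 6.481ℏ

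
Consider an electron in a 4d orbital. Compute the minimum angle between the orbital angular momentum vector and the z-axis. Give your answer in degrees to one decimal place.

4d means n = 4, l = 2.
|L|² = l(l+1)ℏ² = 6ℏ², so |L| = √6 ℏ.
The smallest angle corresponds to the largest L_z, i.e. m_l = l = 2, giving L_z = 2ℏ.
cos θ_min = 2/√6, so θ_min ≈ 35.3°.

θ_min ≈ 35.3°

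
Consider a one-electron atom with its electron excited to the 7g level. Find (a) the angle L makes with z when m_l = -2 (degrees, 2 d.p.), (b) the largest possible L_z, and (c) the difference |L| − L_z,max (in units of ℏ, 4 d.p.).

θ(m_l=-2) ≈ 116.57°; L_z,max = 4ℏ; |L|−L_z,max ≈ 0.4721ℏ

The 7g level has l = 4.
For m_l = -2: cos θ = -2/√20, θ ≈ 116.57°.
L_z,max = lℏ = 4ℏ.
|L| − L_z,max = (2√5 − 4)ℏ ≈ 0.4721ℏ.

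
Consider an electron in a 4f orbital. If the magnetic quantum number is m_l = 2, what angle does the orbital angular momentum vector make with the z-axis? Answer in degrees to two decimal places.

θ ≈ 54.74°

The 4f subshell has l = 3.
|L|² = l(l+1)ℏ² = 12ℏ², so |L| = 2√3 ℏ.
L_z = m_l ℏ = 2ℏ.
cos θ = L_z/|L| = 2/√12, so θ ≈ 54.74°.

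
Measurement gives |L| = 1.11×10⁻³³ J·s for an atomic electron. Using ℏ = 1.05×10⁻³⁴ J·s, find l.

l = 10

In units of ℏ, |L| ≈ 10.571.
Set l(l+1) = 111.76; the integer solution is l = 10.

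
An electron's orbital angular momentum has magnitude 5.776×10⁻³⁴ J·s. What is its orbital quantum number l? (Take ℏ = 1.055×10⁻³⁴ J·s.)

In units of ℏ, |L| ≈ 5.475.
l(l+1) ≈ 5.475² ≈ 29.97, so l = 5.

l = 5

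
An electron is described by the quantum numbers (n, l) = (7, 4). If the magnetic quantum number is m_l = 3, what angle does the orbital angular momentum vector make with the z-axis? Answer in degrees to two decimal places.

θ ≈ 47.87°

|L|² = l(l+1)ℏ² = 20ℏ², so |L| = 2√5 ℏ.
L_z = m_l ℏ = 3ℏ.
cos θ = L_z/|L| = 3/√20, so θ ≈ 47.87°.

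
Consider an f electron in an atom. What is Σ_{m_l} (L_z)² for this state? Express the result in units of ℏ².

Σ(L_z)² = 28 ℏ²

An f state has l = 3.
m_l runs from −3 to 3, i.e. {-3, -2, -1, 0, 1, 2, 3}.
Σ m_l² = l(l+1)(2l+1)/3 = 3·4·7/3 = 28.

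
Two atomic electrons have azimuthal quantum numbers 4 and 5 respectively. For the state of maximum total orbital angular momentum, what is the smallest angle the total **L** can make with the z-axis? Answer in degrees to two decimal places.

θ_min ≈ 18.43°

The total orbital quantum number L ranges from |l₁ − l₂| to l₁ + l₂ in integer steps.
So L can be 1, 2, 3, 4, 5, 6, 7, 8, 9.
The maximum is L = 9, with |L_tot| = ℏ√(9·10) = 3√10 ℏ.
The minimum angle with z is arccos(9/√90) ≈ 18.43°.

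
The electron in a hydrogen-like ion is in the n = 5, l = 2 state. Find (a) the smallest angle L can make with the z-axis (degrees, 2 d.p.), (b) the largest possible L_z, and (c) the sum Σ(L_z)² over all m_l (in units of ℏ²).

θ_min ≈ 35.26°; L_z,max = 2ℏ; Σ(L_z)² = 10 ℏ²

cos θ_min = 2/√6, so θ_min ≈ 35.26°.
L_z,max = lℏ = 2ℏ.
Σ m_l² = 10, so Σ(L_z)² = 10 ℏ².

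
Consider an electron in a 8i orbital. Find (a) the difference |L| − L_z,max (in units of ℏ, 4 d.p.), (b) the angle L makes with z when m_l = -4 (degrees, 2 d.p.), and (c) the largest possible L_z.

8i means n = 8, l = 6.
|L| − L_z,max = (√42 − 6)ℏ ≈ 0.4807ℏ.
For m_l = -4: cos θ = -4/√42, θ ≈ 128.11°.
L_z,max = lℏ = 6ℏ.

|L|−L_z,max ≈ 0.4807ℏ; θ(m_l=-4) ≈ 128.11°; L_z,max = 6ℏ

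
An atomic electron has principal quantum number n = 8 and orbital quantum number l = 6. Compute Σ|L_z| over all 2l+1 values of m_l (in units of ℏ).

m_l runs from −6 to 6, i.e. {-6, -5, -4, -3, -2, -1, 0, 1, 2, 3, 4, 5, 6}.
Σ|m_l| = 2·6(6+1)/2 = 42.

Σ|L_z| = 42 ℏ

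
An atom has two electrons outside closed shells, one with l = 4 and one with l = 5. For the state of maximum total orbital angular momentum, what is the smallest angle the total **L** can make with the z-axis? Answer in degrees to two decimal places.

The total orbital quantum number L ranges from |l₁ − l₂| to l₁ + l₂ in integer steps.
L ∈ {1, 2, 3, 4, 5, 6, 7, 8, 9}.
The maximum is L = 9, with |L_tot| = ℏ√(9·10) = 3√10 ℏ.
The minimum angle with z is arccos(9/√90) ≈ 18.43°.

θ_min ≈ 18.43°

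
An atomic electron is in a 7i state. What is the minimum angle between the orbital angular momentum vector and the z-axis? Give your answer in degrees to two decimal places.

The 7i subshell has l = 6.
|L|² = l(l+1)ℏ² = 42ℏ², so |L| = √42 ℏ.
The smallest angle corresponds to the largest L_z, i.e. m_l = l = 6, giving L_z = 6ℏ.
cos θ_min = 6/√42, so θ_min ≈ 22.21°.

θ_min ≈ 22.21°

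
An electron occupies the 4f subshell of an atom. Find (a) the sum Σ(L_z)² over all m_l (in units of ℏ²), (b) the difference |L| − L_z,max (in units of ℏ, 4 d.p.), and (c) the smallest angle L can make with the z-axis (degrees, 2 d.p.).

Σ(L_z)² = 28 ℏ²; |L|−L_z,max ≈ 0.4641ℏ; θ_min ≈ 30.00°

4f means n = 4, l = 3.
Σ m_l² = 28, so Σ(L_z)² = 28 ℏ².
|L| − L_z,max = (2√3 − 3)ℏ ≈ 0.4641ℏ.
cos θ_min = 3/√12, so θ_min ≈ 30.00°.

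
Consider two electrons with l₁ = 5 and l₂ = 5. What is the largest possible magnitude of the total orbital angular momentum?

L runs from |5 − 5| = 0 to 5 + 5 = 10.
Allowed values: L = 0, 1, 2, 3, 4, 5, 6, 7, 8, 9, 10.
The largest magnitude corresponds to L = 10: |L_tot| = ℏ√(10·11) = √110 ℏ.

|L_tot|_max = √110 ℏ ≈ 10.488ℏ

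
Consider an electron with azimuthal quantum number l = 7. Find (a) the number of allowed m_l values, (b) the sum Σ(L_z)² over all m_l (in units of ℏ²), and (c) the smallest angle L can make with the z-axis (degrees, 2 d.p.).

15 values; Σ(L_z)² = 280 ℏ²; θ_min ≈ 20.70°

There are 2l+1 = 15 values of m_l.
Σ m_l² = 280, so Σ(L_z)² = 280 ℏ².
cos θ_min = 7/√56, so θ_min ≈ 20.70°.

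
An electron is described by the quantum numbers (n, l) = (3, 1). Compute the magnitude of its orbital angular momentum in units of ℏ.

|L| = ℏ√(l(l+1)) = ℏ√(1·2) = √2 ℏ

|L| = √2 ℏ ≈ 1.414ℏ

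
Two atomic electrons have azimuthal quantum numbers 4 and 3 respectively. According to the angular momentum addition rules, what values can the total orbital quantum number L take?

L runs from |4 − 3| = 1 to 4 + 3 = 7.
So L can be 1, 2, 3, 4, 5, 6, 7.

L = 1, 2, 3, 4, 5, 6, 7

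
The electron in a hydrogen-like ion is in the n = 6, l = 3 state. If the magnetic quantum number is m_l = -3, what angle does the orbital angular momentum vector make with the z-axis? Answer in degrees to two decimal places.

|L| = √(l(l+1)) ℏ = 2√3 ℏ.
L_z = m_l ℏ = −3ℏ.
cos θ = L_z/|L| = -3/√12, so θ ≈ 150.00°.

θ ≈ 150.00°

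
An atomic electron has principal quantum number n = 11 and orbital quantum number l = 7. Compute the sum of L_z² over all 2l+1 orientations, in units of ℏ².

Σ(L_z)² = 280 ℏ²

m_l runs from −7 to 7, i.e. {-7, -6, -5, -4, -3, -2, -1, 0, 1, 2, 3, 4, 5, 6, 7}.
Σ m_l² = 2·(1 + 4 + 9 + 16 + 25 + 36 + 49) = 280.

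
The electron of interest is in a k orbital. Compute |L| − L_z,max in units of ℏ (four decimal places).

|L| − L_z,max ≈ 0.4833ℏ

A k state has l = 7.
|L| = 2√14 ℏ ≈ 7.4833ℏ, while L_z,max = lℏ = 7ℏ.
The difference is (2√14 − 7)ℏ ≈ 0.4833ℏ.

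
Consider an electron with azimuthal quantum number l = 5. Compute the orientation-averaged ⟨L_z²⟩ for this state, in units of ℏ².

The allowed m_l values are -5, -4, -3, -2, -1, 0, 1, 2, 3, 4, 5.
⟨L_z²⟩ = ℏ²·(Σ m_l²)/(2l+1) = ℏ²·110/11 = 10ℏ².

⟨L_z²⟩ = 10 ℏ²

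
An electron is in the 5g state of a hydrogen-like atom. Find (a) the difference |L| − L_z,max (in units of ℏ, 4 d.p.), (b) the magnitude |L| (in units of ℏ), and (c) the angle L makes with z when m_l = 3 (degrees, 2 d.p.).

|L|−L_z,max ≈ 0.4721ℏ; |L| = 2√5 ℏ ≈ 4.472ℏ; θ(m_l=3) ≈ 47.87°

The 5g subshell has l = 4.
|L| − L_z,max = (2√5 − 4)ℏ ≈ 0.4721ℏ.
|L| = ℏ√(4·5) = 2√5 ℏ ≈ 4.472ℏ.
For m_l = 3: cos θ = 3/√20, θ ≈ 47.87°.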